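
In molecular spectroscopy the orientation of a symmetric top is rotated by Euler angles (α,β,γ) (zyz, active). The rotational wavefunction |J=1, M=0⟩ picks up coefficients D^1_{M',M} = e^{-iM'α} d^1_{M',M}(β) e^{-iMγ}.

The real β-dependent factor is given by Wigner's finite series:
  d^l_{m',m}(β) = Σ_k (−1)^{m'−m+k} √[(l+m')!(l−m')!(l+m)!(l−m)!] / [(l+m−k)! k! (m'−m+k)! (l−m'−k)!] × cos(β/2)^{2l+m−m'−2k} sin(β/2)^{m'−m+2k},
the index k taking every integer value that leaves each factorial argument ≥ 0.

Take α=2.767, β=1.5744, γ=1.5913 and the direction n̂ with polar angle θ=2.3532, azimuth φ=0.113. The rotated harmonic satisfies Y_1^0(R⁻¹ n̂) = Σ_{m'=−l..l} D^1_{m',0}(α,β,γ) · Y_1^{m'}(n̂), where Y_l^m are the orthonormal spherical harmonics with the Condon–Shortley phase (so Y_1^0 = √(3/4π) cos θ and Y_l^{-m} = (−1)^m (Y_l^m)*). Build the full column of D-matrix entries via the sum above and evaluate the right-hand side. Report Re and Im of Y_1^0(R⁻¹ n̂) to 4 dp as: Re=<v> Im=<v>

Need the full column D^1_{m',0} for m'=−1..1 at α=2.767, β=1.5744, γ=1.5913.
cos(β/2)=0.705832, sin(β/2)=0.708380
d^1_{-1,0}: single k=1 term ⇒ +0.707102;  D = -0.658069+0.258724i
d^1_{0,0}: k∈[0..1] ⇒ +0.498198 -0.501802 = -0.003604;  D = -0.003604+0.000000i
d^1_{1,0}: single k=0 term ⇒ -0.707102;  D = +0.658069+0.258724i
Y_1^{m'}(θ=2.3532,φ=0.113) and Σ D·Y over m':
  (-0.6581+0.2587i)·(+0.2435-0.0276i)  (-0.0036+0.0000i)·(-0.3445+0.0000i)  (+0.6581+0.2587i)·(-0.2435-0.0276i)
Y_1^0(R⁻¹ n̂) = -0.304901+0.000000i

Re=-0.3049 Im=0.0000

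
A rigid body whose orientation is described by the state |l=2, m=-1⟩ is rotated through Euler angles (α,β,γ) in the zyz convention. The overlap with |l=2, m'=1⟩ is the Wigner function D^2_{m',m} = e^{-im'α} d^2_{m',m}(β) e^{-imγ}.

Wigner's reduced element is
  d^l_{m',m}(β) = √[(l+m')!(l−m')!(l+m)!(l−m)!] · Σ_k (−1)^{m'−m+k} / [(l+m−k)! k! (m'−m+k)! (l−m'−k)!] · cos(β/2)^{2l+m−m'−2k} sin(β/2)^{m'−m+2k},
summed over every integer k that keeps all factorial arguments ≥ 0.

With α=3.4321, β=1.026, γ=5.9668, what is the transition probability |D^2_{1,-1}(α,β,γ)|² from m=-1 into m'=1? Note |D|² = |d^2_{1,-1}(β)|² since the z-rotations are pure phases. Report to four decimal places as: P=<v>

P=0.2406

Split into d^2_{1,-1}(β=1.026) × two z-phases.
Half-angle: c=0.871276, s=0.490793. N=√(6·1·1·6)=6.000000
k: max(0,(-1)−(1))=0 … min(2+(-1),2−(1))=1
  k=0: (−1)^2·6.0000/(2)·0.8713^2·0.4908^2 = +0.548567
  k=1: (−1)^3·6.0000/(6)·0.8713^0·0.4908^4 = -0.058022
d^2_{1,-1}(1.026) = +0.548567 -0.058022 = +0.490545
|D^2_{1,-1}|² = |d^2_{1,-1}(β)|² = (+0.490545)² = 0.240635 (the z-rotation phases have unit modulus)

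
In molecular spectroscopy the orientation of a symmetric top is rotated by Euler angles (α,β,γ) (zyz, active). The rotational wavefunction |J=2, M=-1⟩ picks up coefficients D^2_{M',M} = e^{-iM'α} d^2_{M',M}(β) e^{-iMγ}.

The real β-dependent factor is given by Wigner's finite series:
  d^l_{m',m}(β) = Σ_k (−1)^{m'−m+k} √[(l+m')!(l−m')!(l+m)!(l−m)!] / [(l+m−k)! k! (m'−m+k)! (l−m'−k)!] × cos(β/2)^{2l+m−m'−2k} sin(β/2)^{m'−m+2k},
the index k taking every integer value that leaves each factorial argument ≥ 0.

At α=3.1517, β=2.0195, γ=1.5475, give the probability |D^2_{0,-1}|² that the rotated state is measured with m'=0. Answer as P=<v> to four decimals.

P=0.2292

Split into d^2_{0,-1}(β=2.0195) × two z-phases.
With c≡cos(β/2)=0.532072 and s≡sin(β/2)=0.846699, N=[2·2·1·6]^{1/2}=4.898979
k∈{0,1} keeps every argument non-negative
  k=0: (−1)^1·4.8990/(2)·0.5321^3·0.8467^1 = -0.312404
  k=1: (−1)^2·4.8990/(2)·0.5321^1·0.8467^3 = +0.791103
d^2_{0,-1}(2.0195) = -0.312404 +0.791103 = +0.478699
|D^2_{0,-1}|² = |d^2_{0,-1}(β)|² = (+0.478699)² = 0.229153 (the z-rotation phases have unit modulus)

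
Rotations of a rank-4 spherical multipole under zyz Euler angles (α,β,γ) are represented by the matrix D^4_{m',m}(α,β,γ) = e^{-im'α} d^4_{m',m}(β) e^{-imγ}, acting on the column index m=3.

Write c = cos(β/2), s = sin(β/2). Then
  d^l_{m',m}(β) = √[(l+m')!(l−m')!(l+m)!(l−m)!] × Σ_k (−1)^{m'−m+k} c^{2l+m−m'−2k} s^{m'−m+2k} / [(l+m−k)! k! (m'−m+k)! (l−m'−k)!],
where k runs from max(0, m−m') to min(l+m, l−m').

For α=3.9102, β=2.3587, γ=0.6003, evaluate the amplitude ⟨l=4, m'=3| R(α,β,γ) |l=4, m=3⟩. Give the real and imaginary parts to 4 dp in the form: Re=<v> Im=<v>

D^4_{3,3}(3.9102,2.3587,0.6003) = e^{-i·3·3.9102}·d^4_{3,3}(2.3587)·e^{-i·3·0.6003}. Compute d first:
With c≡cos(β/2)=0.381526 and s≡sin(β/2)=0.924358, N=[5040·1·5040·1]^{1/2}=5040.000000
k∈{0,1} keeps every argument non-negative
  k=0: (−1)^0·5040.0000/(5040)·0.3815^8·0.9244^0 = +0.000449
  k=1: (−1)^1·5040.0000/(720)·0.3815^6·0.9244^2 = -0.018447
d^4_{3,3}(2.3587) = +0.000449 -0.018447 = -0.017998
Phases: e^{-i·(3)·3.9102}=+0.670606+0.741814i, e^{-i·(3)·0.6003}=-0.228078-0.973643i ⇒ D=-0.010246+0.014796i

Re=-0.0102 Im=0.0148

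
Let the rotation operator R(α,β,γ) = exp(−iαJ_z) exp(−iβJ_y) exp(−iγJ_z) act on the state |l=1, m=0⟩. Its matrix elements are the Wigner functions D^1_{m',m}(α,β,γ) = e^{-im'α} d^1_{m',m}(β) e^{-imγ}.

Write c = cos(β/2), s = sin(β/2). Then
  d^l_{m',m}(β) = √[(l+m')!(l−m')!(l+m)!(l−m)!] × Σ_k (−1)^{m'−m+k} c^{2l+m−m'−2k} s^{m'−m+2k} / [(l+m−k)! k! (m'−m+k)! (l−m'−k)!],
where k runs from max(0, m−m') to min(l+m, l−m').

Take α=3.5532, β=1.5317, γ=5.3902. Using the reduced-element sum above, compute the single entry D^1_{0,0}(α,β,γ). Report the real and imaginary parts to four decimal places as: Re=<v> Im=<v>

Re=0.0391 Im=0.0000

Split into d^1_{0,0}(β=1.5317) × two z-phases.
c=cos(1.5317/2)=0.720793, s=sin(1.5317/2)=0.693150; N=√[1·1·1·1]=1.000000
k∈{0,1} keeps every argument non-negative
  k=0: (−1)^0·1.0000/(1)·0.7208^2·0.6931^0 = +0.519543
  k=1: (−1)^1·1.0000/(1)·0.7208^0·0.6931^2 = -0.480457
d^1_{0,0}(1.5317) = +0.519543 -0.480457 = +0.039086
Phases: e^{-i·(0)·3.5532}=+1.000000+0.000000i, e^{-i·(0)·5.3902}=+1.000000+0.000000i ⇒ D=+0.039086+0.000000i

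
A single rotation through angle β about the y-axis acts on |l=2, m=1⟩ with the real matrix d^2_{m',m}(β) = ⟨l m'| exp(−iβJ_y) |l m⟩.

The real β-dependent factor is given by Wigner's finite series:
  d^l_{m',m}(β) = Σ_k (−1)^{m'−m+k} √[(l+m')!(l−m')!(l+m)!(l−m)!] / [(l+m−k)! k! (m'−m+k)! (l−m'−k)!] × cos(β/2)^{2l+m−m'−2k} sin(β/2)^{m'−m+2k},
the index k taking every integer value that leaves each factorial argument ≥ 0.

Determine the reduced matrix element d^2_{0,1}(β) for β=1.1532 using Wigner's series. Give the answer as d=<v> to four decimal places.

d^2_{0,1}(β=1.1532) via Wigner's sum:
With c≡cos(β/2)=0.838321 and s≡sin(β/2)=0.545177, N=[2·2·6·1]^{1/2}=4.898979
Admissible k: 1..2 (factorial args all ≥0)
  k=1: (−1)^0·4.8990/(2)·0.8383^3·0.5452^1 = +0.786763
  k=2: (−1)^1·4.8990/(2)·0.8383^1·0.5452^3 = -0.332735
d^2_{0,1}(1.1532) = +0.786763 -0.332735 = +0.454029

d=0.4540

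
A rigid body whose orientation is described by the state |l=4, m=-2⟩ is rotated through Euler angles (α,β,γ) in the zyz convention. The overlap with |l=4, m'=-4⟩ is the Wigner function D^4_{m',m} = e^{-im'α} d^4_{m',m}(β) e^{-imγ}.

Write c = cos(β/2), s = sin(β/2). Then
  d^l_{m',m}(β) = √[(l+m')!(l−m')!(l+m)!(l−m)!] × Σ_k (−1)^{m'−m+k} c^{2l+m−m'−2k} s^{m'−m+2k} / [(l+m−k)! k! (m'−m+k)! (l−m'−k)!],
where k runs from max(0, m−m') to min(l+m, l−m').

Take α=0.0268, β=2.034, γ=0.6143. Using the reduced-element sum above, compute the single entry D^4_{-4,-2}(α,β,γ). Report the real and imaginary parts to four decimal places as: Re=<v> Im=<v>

Re=0.0189 Im=0.0788

Split into d^4_{-4,-2}(β=2.034) × two z-phases.
Half-angle: c=0.525920, s=0.850534. N=√(1·40320·2·720)=7619.763776
The bounds max(0,m−m')=2 and min(l+m,l−m')=2 give 1 term
  k=2: (−1)^0·7619.7638/(1440)·0.5259^6·0.8505^2 = +0.080999
d^4_{-4,-2}(2.034) = +0.080999
Phases: e^{-i·(-4)·0.0268}=+0.994260+0.106995i, e^{-i·(-2)·0.6143}=+0.335557+0.942020i ⇒ D=+0.018860+0.078773i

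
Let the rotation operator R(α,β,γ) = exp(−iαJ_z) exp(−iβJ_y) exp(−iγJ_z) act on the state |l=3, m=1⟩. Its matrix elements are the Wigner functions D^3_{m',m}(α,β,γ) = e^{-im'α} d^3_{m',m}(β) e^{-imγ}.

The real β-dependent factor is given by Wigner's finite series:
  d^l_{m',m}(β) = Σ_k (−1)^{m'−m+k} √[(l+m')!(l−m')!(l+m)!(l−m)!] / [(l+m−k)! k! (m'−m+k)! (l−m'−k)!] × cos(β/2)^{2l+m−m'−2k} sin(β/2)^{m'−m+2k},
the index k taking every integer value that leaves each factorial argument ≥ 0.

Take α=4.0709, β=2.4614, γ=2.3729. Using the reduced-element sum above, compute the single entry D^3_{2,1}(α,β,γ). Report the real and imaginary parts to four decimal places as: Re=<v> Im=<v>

Re=-0.0853 Im=0.1635

D^3_{2,1}(4.0709,2.4614,2.3729) = e^{-i·2·4.0709}·d^3_{2,1}(2.4614)·e^{-i·1·2.3729}. Compute d first:
Half-angle: c=0.333578, s=0.942723. N=√(120·1·24·2)=75.894664
Admissible k: 0..1 (factorial args all ≥0)
  k=0: (−1)^1·75.8947/(24)·0.3336^5·0.9427^1 = -0.012313
  k=1: (−1)^2·75.8947/(12)·0.3336^3·0.9427^3 = +0.196686
d^3_{2,1}(2.4614) = -0.012313 +0.196686 = +0.184373
D = (-0.283861-0.958865i)·(+0.184373)·(-0.718820-0.695196i) = -0.085282+0.163463i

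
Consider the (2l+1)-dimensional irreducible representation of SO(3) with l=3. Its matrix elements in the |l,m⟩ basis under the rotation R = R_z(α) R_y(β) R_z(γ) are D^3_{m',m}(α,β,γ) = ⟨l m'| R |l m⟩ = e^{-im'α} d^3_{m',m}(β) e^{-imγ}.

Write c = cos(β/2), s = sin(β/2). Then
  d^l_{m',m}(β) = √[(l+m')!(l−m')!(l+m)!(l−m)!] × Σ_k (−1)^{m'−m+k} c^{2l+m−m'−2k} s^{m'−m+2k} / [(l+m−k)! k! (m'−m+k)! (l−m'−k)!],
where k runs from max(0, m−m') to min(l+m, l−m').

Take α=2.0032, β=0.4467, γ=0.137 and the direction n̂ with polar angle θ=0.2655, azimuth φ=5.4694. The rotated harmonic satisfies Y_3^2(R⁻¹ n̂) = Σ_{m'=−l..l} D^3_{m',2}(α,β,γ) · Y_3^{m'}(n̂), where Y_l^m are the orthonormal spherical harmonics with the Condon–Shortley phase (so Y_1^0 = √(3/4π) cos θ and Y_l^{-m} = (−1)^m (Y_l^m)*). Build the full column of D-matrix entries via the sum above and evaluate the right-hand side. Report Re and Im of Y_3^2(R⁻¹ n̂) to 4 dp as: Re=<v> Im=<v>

Need the full column D^3_{m',2} for m'=−3..3 at α=2.0032, β=0.4467, γ=0.137.
cos(β/2)=0.975161, sin(β/2)=0.221498
d^3_{-3,2}: single k=5 term ⇒ +0.001273;  D = +0.001087-0.000663i
d^3_{-2,2}: k∈[4..5] ⇒ +0.011445 -0.000118 = +0.011326;  D = -0.009407-0.006309i
d^3_{-1,2}: k∈[3..4] ⇒ +0.063733 -0.001644 = +0.062089;  D = -0.009794+0.061312i
d^3_{0,2}: k∈[2..3] ⇒ +0.242999 -0.012537 = +0.230462;  D = +0.221865-0.062359i
d^3_{1,2}: k∈[1..2] ⇒ +0.617661 -0.063733 = +0.553928;  D = -0.359556-0.421374i
d^3_{2,2}: k∈[0..1] ⇒ +0.859919 -0.221826 = +0.638093;  D = -0.267155+0.579474i
d^3_{3,2}: single k=0 term ⇒ -0.478439;  D = -0.478438+0.000198i
Y_3^{m'}(θ=0.2655,φ=5.4694) and Σ D·Y over m':
  (+0.0011-0.0007i)·(-0.0058+0.0049i)  (-0.0094-0.0063i)·(-0.0039+0.0678i)  (-0.0098+0.0613i)·(+0.2129+0.2253i)  (+0.2219-0.0624i)·(+0.5962+0.0000i)  (-0.3596-0.4214i)·(-0.2129+0.2253i)  (-0.2672+0.5795i)·(-0.0039-0.0678i)  (-0.4784+0.0002i)·(+0.0058+0.0049i)
Y_3^2(R⁻¹ n̂) = +0.325898-0.004698i

Re=0.3259 Im=-0.0047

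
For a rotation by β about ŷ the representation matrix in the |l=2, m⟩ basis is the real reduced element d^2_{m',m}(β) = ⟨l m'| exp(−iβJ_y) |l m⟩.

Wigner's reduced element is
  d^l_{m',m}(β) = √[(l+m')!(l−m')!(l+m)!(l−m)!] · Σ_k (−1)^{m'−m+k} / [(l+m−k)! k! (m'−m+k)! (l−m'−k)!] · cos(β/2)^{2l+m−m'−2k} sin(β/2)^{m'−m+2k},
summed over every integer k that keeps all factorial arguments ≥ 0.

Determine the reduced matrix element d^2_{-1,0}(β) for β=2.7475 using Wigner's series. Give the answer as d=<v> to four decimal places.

d=-0.4342

d^2_{-1,0}(β=2.7475) via Wigner's sum:
c=cos(2.7475/2)=0.195774, s=sin(2.7475/2)=0.980649; N=√[1·6·2·2]=4.898979
The bounds max(0,m−m')=1 and min(l+m,l−m')=2 give 2 terms
  k=1: (−1)^0·4.8990/(2)·0.1958^3·0.9806^1 = +0.018024
  k=2: (−1)^1·4.8990/(2)·0.1958^1·0.9806^3 = -0.452242
d^2_{-1,0}(2.7475) = +0.018024 -0.452242 = -0.434218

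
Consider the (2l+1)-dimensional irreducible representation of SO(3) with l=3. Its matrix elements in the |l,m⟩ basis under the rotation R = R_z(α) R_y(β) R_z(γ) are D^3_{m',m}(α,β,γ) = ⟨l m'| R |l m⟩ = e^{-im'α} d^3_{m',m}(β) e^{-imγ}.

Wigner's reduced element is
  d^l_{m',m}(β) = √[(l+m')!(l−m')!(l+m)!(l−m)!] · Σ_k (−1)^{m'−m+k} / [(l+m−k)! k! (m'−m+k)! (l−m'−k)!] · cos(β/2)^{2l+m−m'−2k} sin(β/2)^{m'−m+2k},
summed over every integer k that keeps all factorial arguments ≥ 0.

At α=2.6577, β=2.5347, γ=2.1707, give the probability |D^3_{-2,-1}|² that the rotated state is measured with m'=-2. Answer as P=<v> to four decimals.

P=0.0195

D^3_{-2,-1}(2.6577,2.5347,2.1707) = e^{-i·-2·2.6577}·d^3_{-2,-1}(2.5347)·e^{-i·-1·2.1707}. Compute d first:
With c≡cos(β/2)=0.298811 and s≡sin(β/2)=0.954312, N=[1·120·2·24]^{1/2}=75.894664
k: max(0,(-1)−(-2))=1 … min(3+(-1),3−(-2))=2
  k=1: (−1)^0·75.8947/(24)·0.2988^5·0.9543^1 = +0.007189
  k=2: (−1)^1·75.8947/(12)·0.2988^3·0.9543^3 = -0.146653
d^3_{-2,-1}(2.5347) = +0.007189 -0.146653 = -0.139464
|D^3_{-2,-1}|² = |d^3_{-2,-1}(β)|² = (-0.139464)² = 0.019450 (the z-rotation phases have unit modulus)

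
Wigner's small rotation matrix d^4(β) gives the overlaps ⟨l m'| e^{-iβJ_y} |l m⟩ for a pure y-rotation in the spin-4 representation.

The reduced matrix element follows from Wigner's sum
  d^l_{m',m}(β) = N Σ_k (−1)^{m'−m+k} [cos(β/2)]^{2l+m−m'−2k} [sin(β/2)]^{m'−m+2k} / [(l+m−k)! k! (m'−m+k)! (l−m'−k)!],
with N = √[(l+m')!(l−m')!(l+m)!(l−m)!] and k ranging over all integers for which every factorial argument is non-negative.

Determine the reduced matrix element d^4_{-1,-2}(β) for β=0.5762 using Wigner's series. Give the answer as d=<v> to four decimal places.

d^4_{-1,-2}(β=0.5762) via Wigner's sum:
Half-angle: c=0.958785, s=0.284131. N=√(6·120·2·720)=1018.233765
k: max(0,(-2)−(-1))=0 … min(4+(-2),4−(-1))=2
  k=0: (−1)^1·1018.2338/(240)·0.9588^7·0.2841^1 = -0.897853
  k=1: (−1)^2·1018.2338/(48)·0.9588^5·0.2841^3 = +0.394248
  k=2: (−1)^3·1018.2338/(72)·0.9588^3·0.2841^5 = -0.023082
d^4_{-1,-2}(0.5762) = -0.897853 +0.394248 -0.023082 = -0.526686

d=-0.5267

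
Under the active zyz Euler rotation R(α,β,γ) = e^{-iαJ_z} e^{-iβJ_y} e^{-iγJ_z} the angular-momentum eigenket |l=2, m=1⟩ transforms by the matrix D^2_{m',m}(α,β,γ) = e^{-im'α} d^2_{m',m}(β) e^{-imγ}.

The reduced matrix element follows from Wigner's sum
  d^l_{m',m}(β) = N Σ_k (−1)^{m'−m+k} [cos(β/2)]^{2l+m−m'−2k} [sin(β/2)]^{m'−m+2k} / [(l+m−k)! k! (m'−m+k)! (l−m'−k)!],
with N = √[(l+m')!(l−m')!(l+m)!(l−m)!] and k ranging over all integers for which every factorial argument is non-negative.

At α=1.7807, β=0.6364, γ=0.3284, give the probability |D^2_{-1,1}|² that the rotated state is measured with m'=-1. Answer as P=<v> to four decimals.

P=0.0652

Split into d^2_{-1,1}(β=0.6364) × two z-phases.
c=cos(0.6364/2)=0.949800, s=sin(0.6364/2)=0.312857; N=√[1·6·6·1]=6.000000
Admissible k: 2..3 (factorial args all ≥0)
  k=2: (−1)^0·6.0000/(2)·0.9498^2·0.3129^2 = +0.264898
  k=3: (−1)^1·6.0000/(6)·0.9498^0·0.3129^4 = -0.009580
d^2_{-1,1}(0.6364) = +0.264898 -0.009580 = +0.255318
|D^2_{-1,1}|² = |d^2_{-1,1}(β)|² = (+0.255318)² = 0.065187 (the z-rotation phases have unit modulus)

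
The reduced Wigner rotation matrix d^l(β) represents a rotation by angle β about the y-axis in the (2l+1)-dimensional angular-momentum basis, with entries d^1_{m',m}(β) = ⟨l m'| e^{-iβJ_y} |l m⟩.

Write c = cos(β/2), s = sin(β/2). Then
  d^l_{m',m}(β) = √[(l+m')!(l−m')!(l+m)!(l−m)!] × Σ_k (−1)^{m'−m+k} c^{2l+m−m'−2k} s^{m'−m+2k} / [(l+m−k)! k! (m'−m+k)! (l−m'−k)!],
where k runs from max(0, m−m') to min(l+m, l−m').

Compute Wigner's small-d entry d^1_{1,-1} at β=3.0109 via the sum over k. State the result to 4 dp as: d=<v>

d=0.9957

d^1_{1,-1}(β=3.0109) via Wigner's sum:
With c≡cos(β/2)=0.065300 and s≡sin(β/2)=0.997866, N=[2·1·1·2]^{1/2}=2.000000
k∈{0} keeps every argument non-negative
  k=0: (−1)^2·2.0000/(2)·0.0653^0·0.9979^2 = +0.995736
d^1_{1,-1}(3.0109) = +0.995736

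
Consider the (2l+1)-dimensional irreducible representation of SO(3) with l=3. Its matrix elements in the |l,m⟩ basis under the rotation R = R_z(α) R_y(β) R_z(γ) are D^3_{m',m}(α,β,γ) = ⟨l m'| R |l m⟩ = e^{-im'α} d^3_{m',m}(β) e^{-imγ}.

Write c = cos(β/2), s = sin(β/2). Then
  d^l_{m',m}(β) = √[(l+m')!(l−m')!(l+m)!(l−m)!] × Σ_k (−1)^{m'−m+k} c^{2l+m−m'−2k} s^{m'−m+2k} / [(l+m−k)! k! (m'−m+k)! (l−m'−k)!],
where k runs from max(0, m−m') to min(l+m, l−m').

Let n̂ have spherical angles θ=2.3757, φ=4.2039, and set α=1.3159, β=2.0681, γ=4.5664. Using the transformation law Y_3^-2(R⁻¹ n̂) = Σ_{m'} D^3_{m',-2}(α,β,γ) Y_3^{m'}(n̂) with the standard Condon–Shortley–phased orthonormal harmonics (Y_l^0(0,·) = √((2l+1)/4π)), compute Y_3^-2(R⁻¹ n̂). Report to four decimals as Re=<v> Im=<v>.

Re=0.1876 Im=-0.1434

Need the full column D^3_{m',-2} for m'=−3..3 at α=1.3159, β=2.0681, γ=4.5664.
cos(β/2)=0.511343, sin(β/2)=0.859377
d^3_{-3,-2}: single k=1 term ⇒ +0.073590;  D = +0.064076+0.036190i
d^3_{-2,-2}: k∈[0..1] ⇒ +0.017876 -0.252456 = -0.234580;  D = -0.163135+0.168566i
d^3_{-1,-2}: k∈[0..1] ⇒ -0.095004 +0.536682 = +0.441678;  D = -0.229681-0.377261i
d^3_{0,-2}: k∈[0..1] ⇒ +0.276551 -0.781123 = -0.504572;  D = +0.483216-0.145239i
d^3_{1,-2}: k∈[0..1] ⇒ -0.536682 +0.757932 = +0.221251;  D = +0.008202+0.221098i
d^3_{2,-2}: k∈[0..1] ⇒ +0.713064 -0.402812 = +0.310253;  D = +0.302922+0.067044i
d^3_{3,-2}: single k=0 term ⇒ -0.587092;  D = -0.267304+0.522710i
Y_3^{m'}(θ=2.3757,φ=4.2039) and Σ D·Y over m':
  (+0.0641+0.0362i)·(+0.1388-0.0063i)  (-0.1631+0.1686i)·(+0.1862+0.3010i)  (-0.2297-0.3773i)·(-0.1742+0.3126i)  (+0.4832-0.1452i)·(+0.1083+0.0000i)  (+0.0082+0.2211i)·(+0.1742+0.3126i)  (+0.3029+0.0670i)·(+0.1862-0.3010i)  (-0.2673+0.5227i)·(-0.1388-0.0063i)
Y_3^-2(R⁻¹ n̂) = +0.187560-0.143403i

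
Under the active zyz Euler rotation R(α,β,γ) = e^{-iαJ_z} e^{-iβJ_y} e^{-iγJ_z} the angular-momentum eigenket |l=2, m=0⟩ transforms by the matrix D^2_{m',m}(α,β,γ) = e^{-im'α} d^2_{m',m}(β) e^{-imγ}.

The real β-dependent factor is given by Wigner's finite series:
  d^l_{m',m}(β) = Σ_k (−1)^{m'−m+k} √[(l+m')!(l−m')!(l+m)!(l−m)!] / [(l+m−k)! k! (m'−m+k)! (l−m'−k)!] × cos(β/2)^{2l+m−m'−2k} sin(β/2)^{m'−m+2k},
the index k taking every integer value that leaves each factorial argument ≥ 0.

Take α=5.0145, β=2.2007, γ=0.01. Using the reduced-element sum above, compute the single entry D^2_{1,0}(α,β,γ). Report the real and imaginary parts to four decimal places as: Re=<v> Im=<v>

Split into d^2_{1,0}(β=2.2007) × two z-phases.
With c≡cos(β/2)=0.453284 and s≡sin(β/2)=0.891366, N=[6·1·2·2]^{1/2}=4.898979
k∈{0,1} keeps every argument non-negative
  k=0: (−1)^1·4.8990/(2)·0.4533^3·0.8914^1 = -0.203350
  k=1: (−1)^2·4.8990/(2)·0.4533^1·0.8914^3 = +0.786347
d^2_{1,0}(2.2007) = -0.203350 +0.786347 = +0.582998
D = (+0.297536+0.954711i)·(+0.582998)·(+1.000000+0.000000i) = +0.173463+0.556594i

Re=0.1735 Im=0.5566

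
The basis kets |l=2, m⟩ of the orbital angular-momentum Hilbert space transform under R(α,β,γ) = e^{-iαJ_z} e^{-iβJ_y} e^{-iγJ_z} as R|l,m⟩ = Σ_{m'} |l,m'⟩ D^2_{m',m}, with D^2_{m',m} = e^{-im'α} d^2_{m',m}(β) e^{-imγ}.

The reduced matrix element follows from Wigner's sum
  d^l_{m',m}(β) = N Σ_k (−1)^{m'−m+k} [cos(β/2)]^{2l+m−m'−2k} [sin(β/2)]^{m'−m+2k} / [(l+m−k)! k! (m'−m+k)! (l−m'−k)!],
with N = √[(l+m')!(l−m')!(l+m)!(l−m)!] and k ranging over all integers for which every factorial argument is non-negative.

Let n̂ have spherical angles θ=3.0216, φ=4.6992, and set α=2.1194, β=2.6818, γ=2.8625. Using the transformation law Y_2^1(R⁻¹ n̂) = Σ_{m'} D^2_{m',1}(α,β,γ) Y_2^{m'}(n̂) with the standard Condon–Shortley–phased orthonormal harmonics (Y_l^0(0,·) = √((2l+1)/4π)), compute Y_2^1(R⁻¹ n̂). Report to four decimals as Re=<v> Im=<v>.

Re=0.3219 Im=0.1355

Need the full column D^2_{m',1} for m'=−2..2 at α=2.1194, β=2.6818, γ=2.8625.
cos(β/2)=0.227877, sin(β/2)=0.973690
d^2_{-2,1}: single k=3 term ⇒ +0.420719;  D = +0.081313+0.412786i
d^2_{-1,1}: k∈[2..3] ⇒ +0.147694 -0.898841 = -0.751147;  D = -0.553126+0.508207i
d^2_{0,1}: k∈[1..2] ⇒ +0.028222 -0.515273 = -0.487051;  D = +0.468205+0.134174i
d^2_{1,1}: k∈[0..1] ⇒ +0.002696 -0.147694 = -0.144997;  D = -0.038607-0.139763i
d^2_{2,1}: single k=0 term ⇒ -0.023044;  D = -0.015753+0.016819i
Y_2^{m'}(θ=3.0216,φ=4.6992) and Σ D·Y over m':
  (+0.0813+0.4128i)·(-0.0055-0.0001i)  (-0.5531+0.5082i)·(+0.0012-0.0918i)  (+0.4682+0.1342i)·(+0.6172+0.0000i)  (-0.0386-0.1398i)·(-0.0012-0.0918i)  (-0.0158+0.0168i)·(-0.0055+0.0001i)
Y_2^1(R⁻¹ n̂) = +0.321885+0.135533i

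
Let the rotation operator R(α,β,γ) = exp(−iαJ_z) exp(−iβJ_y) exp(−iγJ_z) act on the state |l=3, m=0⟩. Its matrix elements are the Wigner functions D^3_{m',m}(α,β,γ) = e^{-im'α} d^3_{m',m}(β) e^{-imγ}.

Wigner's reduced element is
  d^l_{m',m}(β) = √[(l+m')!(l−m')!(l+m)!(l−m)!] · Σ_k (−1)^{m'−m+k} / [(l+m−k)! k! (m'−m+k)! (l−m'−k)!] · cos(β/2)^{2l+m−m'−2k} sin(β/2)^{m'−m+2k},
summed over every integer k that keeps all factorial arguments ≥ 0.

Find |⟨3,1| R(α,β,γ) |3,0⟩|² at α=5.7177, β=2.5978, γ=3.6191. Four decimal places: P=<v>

First d^3_{1,0}(β=2.5978), then the phase factors e^{-i(1)α} and e^{-i(0)γ}:
With c≡cos(β/2)=0.268559 and s≡sin(β/2)=0.963263, N=[24·2·6·6]^{1/2}=41.569219
k: max(0,(0)−(1))=0 … min(3+(0),3−(1))=2
  k=0: (−1)^1·41.5692/(12)·0.2686^5·0.9633^1 = -0.004662
  k=1: (−1)^2·41.5692/(4)·0.2686^3·0.9633^3 = +0.179914
  k=2: (−1)^3·41.5692/(12)·0.2686^1·0.9633^5 = -0.771534
d^3_{1,0}(2.5978) = -0.004662 +0.179914 -0.771534 = -0.596282
|D^3_{1,0}|² = |d^3_{1,0}(β)|² = (-0.596282)² = 0.355552 (the z-rotation phases have unit modulus)

P=0.3556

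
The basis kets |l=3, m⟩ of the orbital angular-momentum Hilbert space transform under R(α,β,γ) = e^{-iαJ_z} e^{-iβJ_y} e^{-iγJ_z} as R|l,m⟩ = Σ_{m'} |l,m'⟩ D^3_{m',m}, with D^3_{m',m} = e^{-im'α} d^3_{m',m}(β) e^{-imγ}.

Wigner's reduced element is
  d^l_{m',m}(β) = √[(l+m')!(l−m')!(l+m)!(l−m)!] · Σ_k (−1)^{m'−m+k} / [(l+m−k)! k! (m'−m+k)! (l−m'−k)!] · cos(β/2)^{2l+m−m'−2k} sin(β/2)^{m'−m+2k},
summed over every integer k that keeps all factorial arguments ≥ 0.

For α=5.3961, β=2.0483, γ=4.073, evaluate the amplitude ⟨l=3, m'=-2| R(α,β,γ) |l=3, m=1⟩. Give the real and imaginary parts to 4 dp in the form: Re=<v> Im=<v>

Re=-0.1759 Im=-0.0820

First d^3_{-2,1}(β=2.0483), then the phase factors e^{-i(-2)α} and e^{-i(1)γ}:
c=cos(2.0483/2)=0.519825, s=sin(2.0483/2)=0.854273; N=√[1·120·24·2]=75.894664
k∈{3,4} keeps every argument non-negative
  k=3: (−1)^0·75.8947/(12)·0.5198^3·0.8543^3 = +0.553849
  k=4: (−1)^1·75.8947/(24)·0.5198^1·0.8543^5 = -0.747894
d^3_{-2,1}(2.0483) = +0.553849 -0.747894 = -0.194044
Attach z-rotation phases: D = e^{-i(-2)(5.3961)}·(-0.194044)·e^{-i(1)(4.073)} = -0.175890-0.081951i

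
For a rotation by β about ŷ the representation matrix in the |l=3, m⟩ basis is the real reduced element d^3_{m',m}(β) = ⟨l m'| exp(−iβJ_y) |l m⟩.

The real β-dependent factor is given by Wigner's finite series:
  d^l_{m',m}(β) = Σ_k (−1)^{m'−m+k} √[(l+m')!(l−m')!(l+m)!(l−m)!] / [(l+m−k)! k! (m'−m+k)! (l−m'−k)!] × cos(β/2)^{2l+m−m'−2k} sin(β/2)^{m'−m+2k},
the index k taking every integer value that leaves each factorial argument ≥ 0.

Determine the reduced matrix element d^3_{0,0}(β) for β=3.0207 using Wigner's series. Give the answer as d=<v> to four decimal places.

d=-0.9566

d^3_{0,0}(β=3.0207) via Wigner's sum:
With c≡cos(β/2)=0.060410 and s≡sin(β/2)=0.998174, N=[6·6·6·6]^{1/2}=36.000000
Admissible k: 0..3 (factorial args all ≥0)
  k=0: (−1)^0·36.0000/(36)·0.0604^6·0.9982^0 = +0.000000
  k=1: (−1)^1·36.0000/(4)·0.0604^4·0.9982^2 = -0.000119
  k=2: (−1)^2·36.0000/(4)·0.0604^2·0.9982^4 = +0.032605
  k=3: (−1)^3·36.0000/(36)·0.0604^0·0.9982^6 = -0.989092
d^3_{0,0}(3.0207) = +0.000000 -0.000119 +0.032605 -0.989092 = -0.956607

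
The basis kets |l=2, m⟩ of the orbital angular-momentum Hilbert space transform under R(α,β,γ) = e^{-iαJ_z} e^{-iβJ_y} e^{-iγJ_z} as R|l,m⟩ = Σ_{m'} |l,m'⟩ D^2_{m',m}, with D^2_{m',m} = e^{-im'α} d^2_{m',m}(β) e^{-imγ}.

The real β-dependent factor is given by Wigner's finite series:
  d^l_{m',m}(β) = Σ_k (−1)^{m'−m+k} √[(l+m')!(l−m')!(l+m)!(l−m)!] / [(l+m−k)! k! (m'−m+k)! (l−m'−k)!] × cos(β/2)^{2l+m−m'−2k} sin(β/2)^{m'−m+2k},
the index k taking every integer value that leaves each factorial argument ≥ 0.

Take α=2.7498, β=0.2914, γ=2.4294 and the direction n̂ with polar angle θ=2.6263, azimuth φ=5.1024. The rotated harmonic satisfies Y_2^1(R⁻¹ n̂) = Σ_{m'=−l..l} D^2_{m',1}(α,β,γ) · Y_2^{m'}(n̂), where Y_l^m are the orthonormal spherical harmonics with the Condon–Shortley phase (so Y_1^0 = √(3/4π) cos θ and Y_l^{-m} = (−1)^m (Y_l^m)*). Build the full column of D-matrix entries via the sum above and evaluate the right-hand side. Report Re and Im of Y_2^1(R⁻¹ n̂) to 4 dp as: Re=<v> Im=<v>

Re=0.2098 Im=-0.1519

Need the full column D^2_{m',1} for m'=−2..2 at α=2.7498, β=0.2914, γ=2.4294.
cos(β/2)=0.989405, sin(β/2)=0.145185
d^2_{-2,1}: single k=3 term ⇒ +0.006056;  D = -0.006040+0.000432i
d^2_{-1,1}: k∈[2..3] ⇒ +0.061903 -0.000444 = +0.061459;  D = +0.058331+0.019356i
d^2_{0,1}: k∈[1..2] ⇒ +0.344444 -0.007417 = +0.337028;  D = -0.255107-0.220246i
d^2_{1,1}: k∈[0..1] ⇒ +0.958287 -0.061903 = +0.896384;  D = +0.403409+0.800478i
d^2_{2,1}: single k=0 term ⇒ -0.281238;  D = +0.021078+0.280447i
Y_2^{m'}(θ=2.6263,φ=5.1024) and Σ D·Y over m':
  (-0.0060+0.0004i)·(-0.0667+0.0660i)  (+0.0583+0.0194i)·(-0.1259-0.3064i)  (-0.2551-0.2202i)·(+0.4010+0.0000i)  (+0.4034+0.8005i)·(+0.1259-0.3064i)  (+0.0211+0.2804i)·(-0.0667-0.0660i)
Y_2^1(R⁻¹ n̂) = +0.209822-0.151934i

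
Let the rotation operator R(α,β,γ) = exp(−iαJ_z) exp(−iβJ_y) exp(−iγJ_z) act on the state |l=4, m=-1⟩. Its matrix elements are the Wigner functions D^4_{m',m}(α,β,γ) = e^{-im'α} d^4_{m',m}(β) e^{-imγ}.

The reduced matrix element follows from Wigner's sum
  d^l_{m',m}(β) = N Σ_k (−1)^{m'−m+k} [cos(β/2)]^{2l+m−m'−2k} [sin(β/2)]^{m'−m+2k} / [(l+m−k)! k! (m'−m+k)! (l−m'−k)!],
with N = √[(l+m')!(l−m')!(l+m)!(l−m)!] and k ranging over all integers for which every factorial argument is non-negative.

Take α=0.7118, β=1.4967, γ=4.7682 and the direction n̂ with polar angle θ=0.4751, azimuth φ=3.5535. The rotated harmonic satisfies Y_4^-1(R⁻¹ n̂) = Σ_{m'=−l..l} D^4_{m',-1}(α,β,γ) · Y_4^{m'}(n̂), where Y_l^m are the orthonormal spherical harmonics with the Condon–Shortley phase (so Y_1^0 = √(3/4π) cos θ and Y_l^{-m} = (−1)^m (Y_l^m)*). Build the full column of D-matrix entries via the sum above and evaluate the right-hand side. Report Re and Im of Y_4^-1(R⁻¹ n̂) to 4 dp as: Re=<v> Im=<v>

Need the full column D^4_{m',-1} for m'=−4..4 at α=0.7118, β=1.4967, γ=4.7682.
cos(β/2)=0.732813, sin(β/2)=0.680431
d^4_{-4,-1}: single k=3 term ⇒ +0.498207;  D = +0.117739+0.484095i
d^4_{-3,-1}: k∈[2..3] ⇒ +0.569109 -0.817760 = -0.248651;  D = -0.202312-0.144559i
d^4_{-2,-1}: k∈[1..3] ⇒ +0.327620 -1.412285 +0.811732 = -0.272932;  D = -0.271794+0.024907i
d^4_{-1,-1}: k∈[0..3] ⇒ +0.083166 -1.075515 +1.854505 -0.532953 = +0.329204;  D = +0.228605-0.236886i
d^4_{0,-1}: k∈[0..3] ⇒ -0.345342 +1.786414 -1.540153 +0.221307 = +0.122226;  D = +0.006818-0.122036i
d^4_{1,-1}: k∈[0..3] ⇒ +0.717010 -1.854505 +0.799429 -0.045948 = -0.384015;  D = +0.234227+0.304311i
d^4_{2,-1}: k∈[0..2] ⇒ -0.941523 +1.217598 -0.209950 = +0.066125;  D = -0.064767-0.013332i
d^4_{3,-1}: k∈[0..1] ⇒ +0.817760 -0.423018 = +0.394742;  D = -0.344741+0.192288i
d^4_{4,-1}: single k=0 term ⇒ -0.429528;  D = +0.147366-0.403457i
Y_4^{m'}(θ=0.4751,φ=3.5535) and Σ D·Y over m':
  (+0.1177+0.4841i)·(-0.0015-0.0193i)  (-0.2023-0.1446i)·(-0.0350+0.1006i)  (-0.2718+0.0249i)·(+0.2157-0.2329i)  (+0.2286-0.2369i)·(-0.4471+0.1953i)  (+0.0068-0.1220i)·(+0.1230+0.0000i)  (+0.2342+0.3043i)·(+0.4471+0.1953i)  (-0.0648-0.0133i)·(+0.2157+0.2329i)  (-0.3447+0.1923i)·(+0.0350+0.1006i)  (+0.1474-0.4035i)·(-0.0015+0.0193i)
Y_4^-1(R⁻¹ n̂) = -0.066543+0.325286i

Re=-0.0665 Im=0.3253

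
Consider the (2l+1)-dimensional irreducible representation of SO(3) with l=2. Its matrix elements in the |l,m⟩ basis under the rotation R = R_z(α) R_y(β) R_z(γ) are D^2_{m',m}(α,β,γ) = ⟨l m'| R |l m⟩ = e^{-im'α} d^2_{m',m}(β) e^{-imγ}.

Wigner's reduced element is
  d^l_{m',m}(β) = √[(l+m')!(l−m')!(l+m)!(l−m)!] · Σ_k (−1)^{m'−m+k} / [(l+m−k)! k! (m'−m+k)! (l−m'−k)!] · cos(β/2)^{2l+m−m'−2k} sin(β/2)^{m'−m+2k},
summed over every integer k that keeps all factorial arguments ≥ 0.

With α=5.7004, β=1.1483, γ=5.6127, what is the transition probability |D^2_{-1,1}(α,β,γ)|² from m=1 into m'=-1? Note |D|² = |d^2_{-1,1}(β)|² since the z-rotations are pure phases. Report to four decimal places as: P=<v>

D^2_{-1,1}(5.7004,1.1483,5.6127) = e^{-i·-1·5.7004}·d^2_{-1,1}(1.1483)·e^{-i·1·5.6127}. Compute d first:
c=cos(1.1483/2)=0.839654, s=sin(1.1483/2)=0.543121; N=√[1·6·6·1]=6.000000
k: max(0,(1)−(-1))=2 … min(2+(1),2−(-1))=3
  k=2: (−1)^0·6.0000/(2)·0.8397^2·0.5431^2 = +0.623901
  k=3: (−1)^1·6.0000/(6)·0.8397^0·0.5431^4 = -0.087014
d^2_{-1,1}(1.1483) = +0.623901 -0.087014 = +0.536888
|D^2_{-1,1}|² = |d^2_{-1,1}(β)|² = (+0.536888)² = 0.288248 (the z-rotation phases have unit modulus)

P=0.2882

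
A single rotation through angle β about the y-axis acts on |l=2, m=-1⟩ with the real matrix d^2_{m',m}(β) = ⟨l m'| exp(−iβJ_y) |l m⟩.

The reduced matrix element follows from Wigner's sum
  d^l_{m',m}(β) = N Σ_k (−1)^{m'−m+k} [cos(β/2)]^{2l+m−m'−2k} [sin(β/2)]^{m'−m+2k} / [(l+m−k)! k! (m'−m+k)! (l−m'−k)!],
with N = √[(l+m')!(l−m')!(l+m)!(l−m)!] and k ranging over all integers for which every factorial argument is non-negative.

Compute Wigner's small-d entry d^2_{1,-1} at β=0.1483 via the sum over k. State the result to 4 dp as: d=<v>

d=0.0163

d^2_{1,-1}(β=0.1483) via Wigner's sum:
Half-angle: c=0.997252, s=0.074082. N=√(6·1·1·6)=6.000000
k: max(0,(-1)−(1))=0 … min(2+(-1),2−(1))=1
  k=0: (−1)^2·6.0000/(2)·0.9973^2·0.0741^2 = +0.016374
  k=1: (−1)^3·6.0000/(6)·0.9973^0·0.0741^4 = -0.000030
d^2_{1,-1}(0.1483) = +0.016374 -0.000030 = +0.016344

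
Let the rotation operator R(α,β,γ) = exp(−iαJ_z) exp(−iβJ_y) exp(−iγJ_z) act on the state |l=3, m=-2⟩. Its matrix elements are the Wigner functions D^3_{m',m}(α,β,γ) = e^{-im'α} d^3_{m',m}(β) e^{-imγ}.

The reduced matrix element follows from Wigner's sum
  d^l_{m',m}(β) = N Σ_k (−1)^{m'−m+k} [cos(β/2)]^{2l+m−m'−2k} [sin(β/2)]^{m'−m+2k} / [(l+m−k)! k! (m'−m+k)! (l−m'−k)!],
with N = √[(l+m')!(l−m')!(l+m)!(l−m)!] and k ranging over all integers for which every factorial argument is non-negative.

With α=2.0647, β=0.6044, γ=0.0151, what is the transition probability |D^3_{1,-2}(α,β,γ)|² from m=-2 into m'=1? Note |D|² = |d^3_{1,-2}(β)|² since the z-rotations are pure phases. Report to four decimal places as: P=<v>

P=0.0191

Split into d^3_{1,-2}(β=0.6044) × two z-phases.
c=cos(0.6044/2)=0.954684, s=sin(0.6044/2)=0.297621; N=√[24·2·1·120]=75.894664
k∈{0,1} keeps every argument non-negative
  k=0: (−1)^3·75.8947/(12)·0.9547^3·0.2976^3 = -0.145078
  k=1: (−1)^4·75.8947/(24)·0.9547^1·0.2976^5 = +0.007050
d^3_{1,-2}(0.6044) = -0.145078 +0.007050 = -0.138028
|D^3_{1,-2}|² = |d^3_{1,-2}(β)|² = (-0.138028)² = 0.019052 (the z-rotation phases have unit modulus)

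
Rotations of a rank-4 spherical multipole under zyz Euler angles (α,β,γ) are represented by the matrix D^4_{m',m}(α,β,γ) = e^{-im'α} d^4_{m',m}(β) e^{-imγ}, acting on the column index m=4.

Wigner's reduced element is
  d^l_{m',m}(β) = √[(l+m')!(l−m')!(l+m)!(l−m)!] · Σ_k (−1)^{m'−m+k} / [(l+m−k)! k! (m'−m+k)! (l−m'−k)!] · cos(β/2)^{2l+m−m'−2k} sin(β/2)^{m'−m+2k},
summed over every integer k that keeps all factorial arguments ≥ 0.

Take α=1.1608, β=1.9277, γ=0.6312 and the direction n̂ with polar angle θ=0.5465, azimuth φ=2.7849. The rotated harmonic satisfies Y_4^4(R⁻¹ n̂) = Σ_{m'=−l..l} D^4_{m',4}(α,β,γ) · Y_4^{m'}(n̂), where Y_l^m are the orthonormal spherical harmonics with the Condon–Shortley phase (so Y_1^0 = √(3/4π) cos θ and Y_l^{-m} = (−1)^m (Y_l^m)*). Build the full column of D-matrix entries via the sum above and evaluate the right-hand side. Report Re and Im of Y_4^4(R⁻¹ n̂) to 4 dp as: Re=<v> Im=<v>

Re=0.0478 Im=0.3510

Need the full column D^4_{m',4} for m'=−4..4 at α=1.1608, β=1.9277, γ=0.6312.
cos(β/2)=0.570362, sin(β/2)=0.821394
d^4_{-4,4}: single k=8 term ⇒ +0.207210;  D = -0.107882+0.176910i
d^4_{-3,4}: single k=7 term ⇒ +0.406963;  D = +0.234201+0.332819i
d^4_{-2,4}: single k=6 term ⇒ +0.528674;  D = +0.517797-0.106689i
d^4_{-1,4}: single k=5 term ⇒ +0.519161;  D = +0.106597-0.508099i
d^4_{0,4}: single k=4 term ⇒ +0.403047;  D = -0.328781-0.233131i
d^4_{1,4}: single k=3 term ⇒ +0.250323;  D = -0.214186+0.129559i
d^4_{2,4}: single k=2 term ⇒ +0.122909;  D = +0.016422+0.121807i
d^4_{3,4}: single k=1 term ⇒ +0.045619;  D = +0.043893+0.012431i
d^4_{4,4}: single k=0 term ⇒ +0.011200;  D = +0.007094-0.008666i
Y_4^{m'}(θ=0.5465,φ=2.7849) and Σ D·Y over m':
  (-0.1079+0.1769i)·(+0.0046+0.0319i)  (+0.2342+0.3328i)·(-0.0721-0.1317i)  (+0.5178-0.1067i)·(+0.2807+0.2430i)  (+0.1066-0.5081i)·(-0.4152-0.1547i)  (-0.3288-0.2331i)·(-0.0265+0.0000i)  (-0.2142+0.1296i)·(+0.4152-0.1547i)  (+0.0164+0.1218i)·(+0.2807-0.2430i)  (+0.0439+0.0124i)·(+0.0721-0.1317i)  (+0.0071-0.0087i)·(+0.0046-0.0319i)
Y_4^4(R⁻¹ n̂) = +0.047805+0.351037i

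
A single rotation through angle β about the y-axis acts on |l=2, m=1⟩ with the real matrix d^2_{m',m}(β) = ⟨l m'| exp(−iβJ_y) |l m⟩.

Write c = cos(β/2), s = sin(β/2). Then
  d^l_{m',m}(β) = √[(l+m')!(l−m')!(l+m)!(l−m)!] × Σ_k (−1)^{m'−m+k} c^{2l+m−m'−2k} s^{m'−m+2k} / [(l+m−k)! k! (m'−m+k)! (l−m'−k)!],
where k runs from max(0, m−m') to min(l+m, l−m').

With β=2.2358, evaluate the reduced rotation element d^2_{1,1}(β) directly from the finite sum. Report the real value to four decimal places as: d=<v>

d=-0.4278

d^2_{1,1}(β=2.2358) via Wigner's sum:
Half-angle: c=0.437572, s=0.899184. N=√(6·1·6·1)=6.000000
k: max(0,(1)−(1))=0 … min(2+(1),2−(1))=1
  k=0: (−1)^0·6.0000/(6)·0.4376^4·0.8992^0 = +0.036660
  k=1: (−1)^1·6.0000/(2)·0.4376^2·0.8992^2 = -0.464426
d^2_{1,1}(2.2358) = +0.036660 -0.464426 = -0.427765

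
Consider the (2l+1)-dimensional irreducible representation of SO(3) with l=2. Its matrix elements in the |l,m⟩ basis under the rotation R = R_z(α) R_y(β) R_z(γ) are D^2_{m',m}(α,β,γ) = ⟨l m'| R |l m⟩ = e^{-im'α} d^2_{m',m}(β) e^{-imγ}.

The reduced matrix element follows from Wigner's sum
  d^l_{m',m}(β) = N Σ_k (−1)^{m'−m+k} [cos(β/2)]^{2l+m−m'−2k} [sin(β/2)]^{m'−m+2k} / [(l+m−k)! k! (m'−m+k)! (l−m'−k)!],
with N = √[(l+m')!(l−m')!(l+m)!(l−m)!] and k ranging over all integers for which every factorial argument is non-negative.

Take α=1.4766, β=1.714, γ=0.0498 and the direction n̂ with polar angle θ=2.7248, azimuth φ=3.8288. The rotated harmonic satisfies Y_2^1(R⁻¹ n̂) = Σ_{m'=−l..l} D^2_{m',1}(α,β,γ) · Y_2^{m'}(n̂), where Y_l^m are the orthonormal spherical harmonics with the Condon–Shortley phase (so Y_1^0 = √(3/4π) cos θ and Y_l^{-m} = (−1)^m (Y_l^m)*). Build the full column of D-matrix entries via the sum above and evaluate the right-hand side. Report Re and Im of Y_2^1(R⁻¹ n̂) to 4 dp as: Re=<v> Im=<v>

Re=0.1124 Im=0.0281

Need the full column D^2_{m',1} for m'=−2..2 at α=1.4766, β=1.714, γ=0.0498.
cos(β/2)=0.654708, sin(β/2)=0.755882
d^2_{-2,1}: single k=3 term ⇒ +0.565509;  D = -0.549542+0.133430i
d^2_{-1,1}: k∈[2..3] ⇒ +0.734724 -0.326449 = +0.408275;  D = +0.058587+0.404050i
d^2_{0,1}: k∈[1..2] ⇒ +0.519604 -0.692604 = -0.173000;  D = -0.172785+0.008612i
d^2_{1,1}: k∈[0..1] ⇒ +0.183735 -0.734724 = -0.550990;  D = -0.024454+0.550447i
d^2_{2,1}: single k=0 term ⇒ -0.424255;  D = +0.420187+0.058611i
Y_2^{m'}(θ=2.7248,φ=3.8288) and Σ D·Y over m':
  (-0.5495+0.1334i)·(+0.0124-0.0621i)  (+0.0586+0.4040i)·(+0.2211-0.1814i)  (-0.1728+0.0086i)·(+0.4757+0.0000i)  (-0.0245+0.5504i)·(-0.2211-0.1814i)  (+0.4202+0.0586i)·(+0.0124+0.0621i)
Y_2^1(R⁻¹ n̂) = +0.112371+0.028122i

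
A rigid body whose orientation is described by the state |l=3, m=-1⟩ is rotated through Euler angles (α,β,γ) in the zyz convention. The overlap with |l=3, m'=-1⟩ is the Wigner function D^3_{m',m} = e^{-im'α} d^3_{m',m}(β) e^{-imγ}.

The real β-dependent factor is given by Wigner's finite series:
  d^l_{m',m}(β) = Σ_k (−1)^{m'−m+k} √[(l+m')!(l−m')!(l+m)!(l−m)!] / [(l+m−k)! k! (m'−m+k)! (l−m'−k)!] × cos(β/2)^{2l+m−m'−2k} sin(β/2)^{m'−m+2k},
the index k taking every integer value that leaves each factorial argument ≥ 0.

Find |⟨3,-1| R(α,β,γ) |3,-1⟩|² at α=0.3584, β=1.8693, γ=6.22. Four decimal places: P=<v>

D^3_{-1,-1}(0.3584,1.8693,6.22) = e^{-i·-1·0.3584}·d^3_{-1,-1}(1.8693)·e^{-i·-1·6.22}. Compute d first:
c=cos(1.8693/2)=0.594100, s=sin(1.8693/2)=0.804391; N=√[2·24·2·24]=48.000000
k: max(0,(-1)−(-1))=0 … min(3+(-1),3−(-1))=2
  k=0: (−1)^0·48.0000/(48)·0.5941^6·0.8044^0 = +0.043970
  k=1: (−1)^1·48.0000/(6)·0.5941^4·0.8044^2 = -0.644856
  k=2: (−1)^2·48.0000/(8)·0.5941^2·0.8044^4 = +0.886624
d^3_{-1,-1}(1.8693) = +0.043970 -0.644856 +0.886624 = +0.285738
|D^3_{-1,-1}|² = |d^3_{-1,-1}(β)|² = (+0.285738)² = 0.081646 (the z-rotation phases have unit modulus)

P=0.0816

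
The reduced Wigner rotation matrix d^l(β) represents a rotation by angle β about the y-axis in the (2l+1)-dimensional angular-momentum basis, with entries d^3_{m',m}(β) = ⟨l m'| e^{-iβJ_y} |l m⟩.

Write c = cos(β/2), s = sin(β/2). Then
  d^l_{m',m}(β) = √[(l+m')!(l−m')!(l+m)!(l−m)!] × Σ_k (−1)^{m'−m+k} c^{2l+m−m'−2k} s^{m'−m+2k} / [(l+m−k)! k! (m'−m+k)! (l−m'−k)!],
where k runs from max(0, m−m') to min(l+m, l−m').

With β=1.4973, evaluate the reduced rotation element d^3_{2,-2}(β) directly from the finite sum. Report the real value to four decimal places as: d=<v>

d=0.4765

d^3_{2,-2}(β=1.4973) via Wigner's sum:
c=cos(1.4973/2)=0.732608, s=sin(1.4973/2)=0.680650; N=√[120·1·1·120]=120.000000
k∈{0,1} keeps every argument non-negative
  k=0: (−1)^4·120.0000/(24)·0.7326^2·0.6807^4 = +0.575984
  k=1: (−1)^5·120.0000/(120)·0.7326^0·0.6807^6 = -0.099436
d^3_{2,-2}(1.4973) = +0.575984 -0.099436 = +0.476547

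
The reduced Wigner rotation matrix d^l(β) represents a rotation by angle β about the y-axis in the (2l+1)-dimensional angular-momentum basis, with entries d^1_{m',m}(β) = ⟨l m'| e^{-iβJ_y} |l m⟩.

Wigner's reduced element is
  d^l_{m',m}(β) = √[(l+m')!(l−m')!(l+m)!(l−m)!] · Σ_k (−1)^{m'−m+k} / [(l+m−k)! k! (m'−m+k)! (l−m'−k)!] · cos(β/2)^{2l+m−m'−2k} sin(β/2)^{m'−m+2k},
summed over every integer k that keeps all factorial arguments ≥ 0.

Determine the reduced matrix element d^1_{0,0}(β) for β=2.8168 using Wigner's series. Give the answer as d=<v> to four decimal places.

d=-0.9477

d^1_{0,0}(β=2.8168) via Wigner's sum:
With c≡cos(β/2)=0.161683 and s≡sin(β/2)=0.986843, N=[1·1·1·1]^{1/2}=1.000000
k∈{0,1} keeps every argument non-negative
  k=0: (−1)^0·1.0000/(1)·0.1617^2·0.9868^0 = +0.026142
  k=1: (−1)^1·1.0000/(1)·0.1617^0·0.9868^2 = -0.973858
d^1_{0,0}(2.8168) = +0.026142 -0.973858 = -0.947717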